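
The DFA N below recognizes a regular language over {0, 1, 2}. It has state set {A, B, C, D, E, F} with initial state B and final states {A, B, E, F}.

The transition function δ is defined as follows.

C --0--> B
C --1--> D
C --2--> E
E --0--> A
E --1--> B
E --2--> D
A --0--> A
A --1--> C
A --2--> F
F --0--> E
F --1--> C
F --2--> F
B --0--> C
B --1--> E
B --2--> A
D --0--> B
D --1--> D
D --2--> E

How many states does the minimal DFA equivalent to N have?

Every state is reachable, so we keep all 6.
Start with accepting vs non-accepting: {A,B,E,F} | {C,D}.
Refine {A,B,E,F} on symbol 0: members go to different blocks, giving {A,E,F} and {B}.
On input 1, block {A,E,F} splits into {A,F} and {E}.
Refine {A,F} on symbol 0: members go to different blocks, giving {A} and {F}.
Stable partition: {A} | {C,D} | {B} | {E} | {F} — 5 equivalence classes.

5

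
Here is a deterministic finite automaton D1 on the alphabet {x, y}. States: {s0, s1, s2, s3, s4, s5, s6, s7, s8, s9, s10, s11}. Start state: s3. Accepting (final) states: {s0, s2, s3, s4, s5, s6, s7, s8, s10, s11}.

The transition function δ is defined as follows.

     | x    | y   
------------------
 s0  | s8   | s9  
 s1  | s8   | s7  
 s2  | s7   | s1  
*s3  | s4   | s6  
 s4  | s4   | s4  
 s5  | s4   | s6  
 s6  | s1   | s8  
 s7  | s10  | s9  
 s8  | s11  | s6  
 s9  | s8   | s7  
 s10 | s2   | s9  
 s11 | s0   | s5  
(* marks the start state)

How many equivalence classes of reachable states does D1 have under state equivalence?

Every state is reachable, so we keep all 12.
P0 = {s0,s2,s3,s4,s5,s6,s7,s8,s10,s11} | {s1,s9}.
On input x, block {s0,s2,s3,s4,s5,s6,s7,s8,s10,s11} splits into {s0,s2,s3,s4,s5,s7,s8,s10,s11} and {s6}.
Split {s0,s2,s3,s4,s5,s7,s8,s10,s11} by δ(·,y) → {s0,s2,s7,s10} and {s3,s5,s8} and {s4,s11}.
On input x, block {s0,s2,s7,s10} splits into {s2,s7,s10} and {s0}.
Split {s4,s11} by δ(·,x) → {s4} and {s11}.
On input x, block {s3,s5,s8} splits into {s3,s5} and {s8}.
Stable partition: {s2,s7,s10} | {s1,s9} | {s6} | {s3,s5} | {s4} | {s0} | {s11} | {s8} — 8 equivalence classes.

8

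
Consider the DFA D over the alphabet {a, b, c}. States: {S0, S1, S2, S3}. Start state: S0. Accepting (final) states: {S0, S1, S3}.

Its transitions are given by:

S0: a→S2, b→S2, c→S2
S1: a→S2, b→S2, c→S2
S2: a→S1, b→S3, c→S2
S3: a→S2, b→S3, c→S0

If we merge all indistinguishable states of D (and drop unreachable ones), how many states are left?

Every state is reachable, so we keep all 4.
Start with accepting vs non-accepting: {S0,S1,S3} | {S2}.
Refine {S0,S1,S3} on symbol b: members go to different blocks, giving {S0,S1} and {S3}.
No further refinement is possible. Final partition (3 blocks): {S0,S1} | {S2} | {S3}.

3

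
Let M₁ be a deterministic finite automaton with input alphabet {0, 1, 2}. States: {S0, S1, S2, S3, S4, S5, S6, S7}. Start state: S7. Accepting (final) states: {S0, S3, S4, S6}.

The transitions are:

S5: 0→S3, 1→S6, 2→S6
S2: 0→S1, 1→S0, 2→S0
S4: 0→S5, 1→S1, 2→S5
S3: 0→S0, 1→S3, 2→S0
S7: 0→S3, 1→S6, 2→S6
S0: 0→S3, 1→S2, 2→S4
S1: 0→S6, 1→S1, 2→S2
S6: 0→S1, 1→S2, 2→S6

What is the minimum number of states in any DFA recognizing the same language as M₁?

7

Initial partition by acceptance: {S0,S3,S4,S6} | {S1,S2,S5,S7}.
On input 0, block {S0,S3,S4,S6} splits into {S0,S3} and {S4,S6}.
On input 1, block {S0,S3} splits into {S0} and {S3}.
Refine {S1,S2,S5,S7} on symbol 0: members go to different blocks, giving {S5,S7} and {S1} and {S2}.
Split {S4,S6} by δ(·,0) → {S4} and {S6}.
The partition is now stable with 7 blocks: {S0} | {S5,S7} | {S4} | {S3} | {S1} | {S2} | {S6}.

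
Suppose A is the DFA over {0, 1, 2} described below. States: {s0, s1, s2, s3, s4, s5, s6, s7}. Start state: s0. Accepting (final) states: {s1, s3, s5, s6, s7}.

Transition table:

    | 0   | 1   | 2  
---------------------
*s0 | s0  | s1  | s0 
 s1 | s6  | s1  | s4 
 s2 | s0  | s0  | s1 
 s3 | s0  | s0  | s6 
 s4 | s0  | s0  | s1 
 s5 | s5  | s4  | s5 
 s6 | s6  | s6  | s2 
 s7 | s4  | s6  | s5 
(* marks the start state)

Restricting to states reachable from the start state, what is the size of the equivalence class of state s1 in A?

2

First remove the unreachable states {s3,s5,s7}; 5 states remain.
Start with accepting vs non-accepting: {s1,s6} | {s0,s2,s4}.
On input 1, block {s0,s2,s4} splits into {s2,s4} and {s0}.
The partition is now stable with 3 blocks: {s1,s6} | {s2,s4} | {s0}.
State s1 belongs to the block {s1,s6}, which has 2 states.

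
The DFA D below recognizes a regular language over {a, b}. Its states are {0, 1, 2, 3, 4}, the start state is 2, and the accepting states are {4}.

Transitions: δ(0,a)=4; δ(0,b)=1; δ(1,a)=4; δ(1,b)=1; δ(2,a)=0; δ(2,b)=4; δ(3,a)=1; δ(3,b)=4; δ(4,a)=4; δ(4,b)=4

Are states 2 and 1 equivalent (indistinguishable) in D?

States {3} cannot be reached from the start state, so discard them.
Start with accepting vs non-accepting: {4} | {0,1,2}.
Split {0,1,2} by δ(·,a) → {0,1} and {2}.
No further refinement is possible. Final partition (3 blocks): {4} | {0,1} | {2}.
2 and 1 end up in different blocks, so they are distinguishable. For instance, the string 'a' is accepted from only 1.

No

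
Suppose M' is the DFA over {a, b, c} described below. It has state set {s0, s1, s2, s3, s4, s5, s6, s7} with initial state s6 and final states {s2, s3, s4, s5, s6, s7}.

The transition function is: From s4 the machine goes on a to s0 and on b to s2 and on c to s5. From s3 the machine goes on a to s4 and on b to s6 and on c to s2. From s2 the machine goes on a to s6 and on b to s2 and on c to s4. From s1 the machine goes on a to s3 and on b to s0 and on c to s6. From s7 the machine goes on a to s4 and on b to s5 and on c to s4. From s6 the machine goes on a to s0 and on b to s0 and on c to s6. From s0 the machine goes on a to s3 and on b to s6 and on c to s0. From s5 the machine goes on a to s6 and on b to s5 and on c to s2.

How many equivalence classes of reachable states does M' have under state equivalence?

6

First remove the unreachable states {s1,s7}; 6 states remain.
Start with accepting vs non-accepting: {s2,s3,s4,s5,s6} | {s0}.
Split {s2,s3,s4,s5,s6} by δ(·,a) → {s2,s3,s5} and {s4,s6}.
Refine {s2,s3,s5} on symbol b: members go to different blocks, giving {s2,s5} and {s3}.
Refine {s2,s5} on symbol c: members go to different blocks, giving {s2} and {s5}.
On input b, block {s4,s6} splits into {s4} and {s6}.
Stable partition: {s2} | {s0} | {s4} | {s3} | {s5} | {s6} — 6 equivalence classes.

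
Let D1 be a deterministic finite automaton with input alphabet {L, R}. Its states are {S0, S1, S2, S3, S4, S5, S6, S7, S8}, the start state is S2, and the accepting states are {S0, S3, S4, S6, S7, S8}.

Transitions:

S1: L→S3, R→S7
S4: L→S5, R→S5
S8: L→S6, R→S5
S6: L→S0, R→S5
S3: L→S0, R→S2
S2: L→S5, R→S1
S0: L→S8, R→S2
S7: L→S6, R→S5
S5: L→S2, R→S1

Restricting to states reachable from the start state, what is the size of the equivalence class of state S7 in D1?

First remove the unreachable states {S4}; 8 states remain.
Start with accepting vs non-accepting: {S0,S3,S6,S7,S8} | {S1,S2,S5}.
On input L, block {S1,S2,S5} splits into {S2,S5} and {S1}.
No further refinement is possible. Final partition (3 blocks): {S0,S3,S6,S7,S8} | {S2,S5} | {S1}.
The equivalence class containing S7 is {S0,S3,S6,S7,S8}, of size 5.

5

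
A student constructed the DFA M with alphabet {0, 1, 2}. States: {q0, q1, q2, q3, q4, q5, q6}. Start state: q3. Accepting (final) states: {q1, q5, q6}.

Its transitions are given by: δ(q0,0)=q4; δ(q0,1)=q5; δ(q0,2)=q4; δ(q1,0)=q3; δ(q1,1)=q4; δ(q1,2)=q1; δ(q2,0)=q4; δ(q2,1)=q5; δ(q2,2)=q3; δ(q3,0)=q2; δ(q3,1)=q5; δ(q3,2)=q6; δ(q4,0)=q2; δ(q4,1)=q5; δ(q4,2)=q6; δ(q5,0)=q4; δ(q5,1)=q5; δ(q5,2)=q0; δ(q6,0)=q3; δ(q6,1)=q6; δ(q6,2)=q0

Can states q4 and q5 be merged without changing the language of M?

No

First remove the unreachable states {q1}; 6 states remain.
Start with accepting vs non-accepting: {q5,q6} | {q0,q2,q3,q4}.
Split {q0,q2,q3,q4} by δ(·,2) → {q0,q2} and {q3,q4}.
The partition is now stable with 3 blocks: {q5,q6} | {q0,q2} | {q3,q4}.
q4 and q5 end up in different blocks, so they are distinguishable. For instance, the string 'ε' is accepted from only q5.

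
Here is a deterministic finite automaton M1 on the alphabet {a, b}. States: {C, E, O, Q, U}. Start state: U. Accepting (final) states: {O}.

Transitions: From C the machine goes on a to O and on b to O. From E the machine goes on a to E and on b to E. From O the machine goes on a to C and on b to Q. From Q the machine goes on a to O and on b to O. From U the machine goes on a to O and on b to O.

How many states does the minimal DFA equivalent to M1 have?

First remove the unreachable states {E}; 4 states remain.
Initial partition by acceptance: {O} | {C,Q,U}.
No further refinement is possible. Final partition (2 blocks): {O} | {C,Q,U}.

2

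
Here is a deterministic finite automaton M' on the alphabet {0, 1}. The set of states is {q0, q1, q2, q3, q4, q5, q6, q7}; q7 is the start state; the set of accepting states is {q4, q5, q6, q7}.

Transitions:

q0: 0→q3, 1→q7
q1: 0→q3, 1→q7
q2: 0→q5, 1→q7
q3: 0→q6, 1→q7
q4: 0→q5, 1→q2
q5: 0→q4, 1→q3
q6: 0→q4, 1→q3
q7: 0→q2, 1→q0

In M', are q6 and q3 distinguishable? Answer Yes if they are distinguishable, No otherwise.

Yes

First remove the unreachable states {q1}; 7 states remain.
Initial partition by acceptance: {q4,q5,q6,q7} | {q0,q2,q3}.
On input 0, block {q4,q5,q6,q7} splits into {q4,q5,q6} and {q7}.
Refine {q0,q2,q3} on symbol 0: members go to different blocks, giving {q2,q3} and {q0}.
Stable partition: {q4,q5,q6} | {q2,q3} | {q7} | {q0} — 4 equivalence classes.
q6 and q3 end up in different blocks, so they are distinguishable. For instance, the string 'ε' is accepted from only q6.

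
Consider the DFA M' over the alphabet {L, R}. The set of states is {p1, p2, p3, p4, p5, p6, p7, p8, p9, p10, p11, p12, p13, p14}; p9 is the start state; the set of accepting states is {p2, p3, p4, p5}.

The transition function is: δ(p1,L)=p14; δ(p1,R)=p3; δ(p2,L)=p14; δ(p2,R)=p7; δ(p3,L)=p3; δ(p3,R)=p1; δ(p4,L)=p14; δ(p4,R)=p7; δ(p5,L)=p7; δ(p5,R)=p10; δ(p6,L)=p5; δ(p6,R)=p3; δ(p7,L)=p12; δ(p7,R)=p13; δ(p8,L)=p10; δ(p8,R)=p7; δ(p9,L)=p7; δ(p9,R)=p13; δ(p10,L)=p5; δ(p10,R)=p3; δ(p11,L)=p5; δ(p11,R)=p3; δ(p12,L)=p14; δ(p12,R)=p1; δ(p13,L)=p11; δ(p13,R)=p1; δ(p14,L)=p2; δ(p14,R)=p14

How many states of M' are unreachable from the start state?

3

BFS from p9 reaches {p1, p2, p3, p5, p7, p9, p10, p11, p12, p13, p14}; the 3 state(s) p4, p6, p8 are never visited.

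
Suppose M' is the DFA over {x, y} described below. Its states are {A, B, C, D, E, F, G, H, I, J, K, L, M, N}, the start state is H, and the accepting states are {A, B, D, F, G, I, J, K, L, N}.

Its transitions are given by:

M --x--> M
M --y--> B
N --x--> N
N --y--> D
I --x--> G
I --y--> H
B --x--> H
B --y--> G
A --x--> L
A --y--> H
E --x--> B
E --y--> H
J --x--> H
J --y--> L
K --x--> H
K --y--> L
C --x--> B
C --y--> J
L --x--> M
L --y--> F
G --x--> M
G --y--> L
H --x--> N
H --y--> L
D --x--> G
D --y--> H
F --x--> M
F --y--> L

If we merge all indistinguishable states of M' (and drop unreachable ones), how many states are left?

First remove the unreachable states {A,C,E,I,J,K}; 8 states remain.
Initial partition by acceptance: {B,D,F,G,L,N} | {H,M}.
Refine {B,D,F,G,L,N} on symbol x: members go to different blocks, giving {B,F,G,L} and {D,N}.
On input x, block {H,M} splits into {H} and {M}.
Split {B,F,G,L} by δ(·,x) → {F,G,L} and {B}.
On input x, block {D,N} splits into {D} and {N}.
No further refinement is possible. Final partition (6 blocks): {F,G,L} | {H} | {D} | {M} | {B} | {N}.

6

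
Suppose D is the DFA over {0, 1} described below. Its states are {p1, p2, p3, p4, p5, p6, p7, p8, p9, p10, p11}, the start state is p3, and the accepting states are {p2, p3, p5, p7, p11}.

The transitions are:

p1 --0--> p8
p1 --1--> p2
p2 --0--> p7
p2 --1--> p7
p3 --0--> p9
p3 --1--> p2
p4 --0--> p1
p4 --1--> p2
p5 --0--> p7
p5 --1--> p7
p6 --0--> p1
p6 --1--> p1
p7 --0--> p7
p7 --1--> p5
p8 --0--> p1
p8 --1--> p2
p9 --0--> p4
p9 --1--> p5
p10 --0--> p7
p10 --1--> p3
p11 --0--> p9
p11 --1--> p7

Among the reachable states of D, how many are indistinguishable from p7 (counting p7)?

States {p6,p10,p11} cannot be reached from the start state, so discard them.
Initial partition by acceptance: {p2,p3,p5,p7} | {p1,p4,p8,p9}.
Split {p2,p3,p5,p7} by δ(·,0) → {p2,p5,p7} and {p3}.
The partition is now stable with 3 blocks: {p2,p5,p7} | {p1,p4,p8,p9} | {p3}.
The equivalence class containing p7 is {p2,p5,p7}, of size 3.

3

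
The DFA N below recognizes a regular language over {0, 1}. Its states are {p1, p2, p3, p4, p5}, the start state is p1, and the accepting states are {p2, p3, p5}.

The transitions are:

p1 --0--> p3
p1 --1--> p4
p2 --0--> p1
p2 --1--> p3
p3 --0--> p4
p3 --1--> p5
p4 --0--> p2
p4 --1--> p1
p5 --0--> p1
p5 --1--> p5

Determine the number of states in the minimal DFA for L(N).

2

Every state is reachable, so we keep all 5.
P0 = {p2,p3,p5} | {p1,p4}.
No further refinement is possible. Final partition (2 blocks): {p2,p3,p5} | {p1,p4}.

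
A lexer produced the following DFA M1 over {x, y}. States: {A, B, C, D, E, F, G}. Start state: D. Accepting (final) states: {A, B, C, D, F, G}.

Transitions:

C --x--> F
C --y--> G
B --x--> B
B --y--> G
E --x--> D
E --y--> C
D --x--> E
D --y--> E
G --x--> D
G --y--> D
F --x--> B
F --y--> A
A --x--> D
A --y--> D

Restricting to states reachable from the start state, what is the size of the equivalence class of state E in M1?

Start with accepting vs non-accepting: {A,B,C,D,F,G} | {E}.
Refine {A,B,C,D,F,G} on symbol x: members go to different blocks, giving {A,B,C,F,G} and {D}.
Split {A,B,C,F,G} by δ(·,x) → {B,C,F} and {A,G}.
The partition is now stable with 4 blocks: {B,C,F} | {E} | {D} | {A,G}.
State E belongs to the block {E}, which has 1 states.

1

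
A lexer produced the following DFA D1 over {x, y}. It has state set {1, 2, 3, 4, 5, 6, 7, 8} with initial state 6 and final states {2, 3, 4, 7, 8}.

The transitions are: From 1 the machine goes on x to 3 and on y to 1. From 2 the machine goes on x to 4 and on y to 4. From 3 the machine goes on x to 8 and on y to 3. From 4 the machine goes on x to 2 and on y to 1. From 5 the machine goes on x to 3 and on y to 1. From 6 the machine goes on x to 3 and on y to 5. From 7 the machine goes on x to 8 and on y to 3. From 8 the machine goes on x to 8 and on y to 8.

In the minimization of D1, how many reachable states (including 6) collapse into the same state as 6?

3

States {2,4,7} cannot be reached from the start state, so discard them.
Start with accepting vs non-accepting: {3,8} | {1,5,6}.
No further refinement is possible. Final partition (2 blocks): {3,8} | {1,5,6}.
The equivalence class containing 6 is {1,5,6}, of size 3.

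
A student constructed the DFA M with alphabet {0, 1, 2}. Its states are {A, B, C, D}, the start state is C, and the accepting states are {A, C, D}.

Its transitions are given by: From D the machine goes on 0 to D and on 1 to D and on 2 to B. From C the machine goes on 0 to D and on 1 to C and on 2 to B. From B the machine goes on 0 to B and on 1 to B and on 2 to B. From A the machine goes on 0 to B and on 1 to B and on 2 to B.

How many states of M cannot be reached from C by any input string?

1

No path from C leads to A; the other 3 states are all reachable.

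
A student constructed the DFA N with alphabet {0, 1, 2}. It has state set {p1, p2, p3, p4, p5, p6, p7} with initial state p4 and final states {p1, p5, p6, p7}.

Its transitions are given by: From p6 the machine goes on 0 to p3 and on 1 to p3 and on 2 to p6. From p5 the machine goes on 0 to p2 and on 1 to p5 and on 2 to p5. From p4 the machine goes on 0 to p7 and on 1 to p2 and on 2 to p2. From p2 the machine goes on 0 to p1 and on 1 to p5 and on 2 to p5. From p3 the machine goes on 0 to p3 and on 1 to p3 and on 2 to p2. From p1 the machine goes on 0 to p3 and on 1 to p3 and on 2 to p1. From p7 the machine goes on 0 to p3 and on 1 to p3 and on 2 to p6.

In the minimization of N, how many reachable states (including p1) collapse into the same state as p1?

Start with accepting vs non-accepting: {p1,p5,p6,p7} | {p2,p3,p4}.
Split {p1,p5,p6,p7} by δ(·,1) → {p1,p6,p7} and {p5}.
Refine {p2,p3,p4} on symbol 0: members go to different blocks, giving {p2,p4} and {p3}.
Split {p2,p4} by δ(·,1) → {p2} and {p4}.
No further refinement is possible. Final partition (5 blocks): {p1,p6,p7} | {p2} | {p5} | {p3} | {p4}.
State p1 belongs to the block {p1,p6,p7}, which has 3 states.

3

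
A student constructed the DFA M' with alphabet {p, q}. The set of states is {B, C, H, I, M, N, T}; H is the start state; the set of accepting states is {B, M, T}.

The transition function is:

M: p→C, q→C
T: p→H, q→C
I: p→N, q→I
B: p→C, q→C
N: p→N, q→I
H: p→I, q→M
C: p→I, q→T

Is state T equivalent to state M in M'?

States {B} cannot be reached from the start state, so discard them.
P0 = {M,T} | {C,H,I,N}.
Refine {C,H,I,N} on symbol q: members go to different blocks, giving {I,N} and {C,H}.
No further refinement is possible. Final partition (3 blocks): {M,T} | {I,N} | {C,H}.
T and M lie in the same block of the stable partition, so they are equivalent — no string distinguishes them.

Yes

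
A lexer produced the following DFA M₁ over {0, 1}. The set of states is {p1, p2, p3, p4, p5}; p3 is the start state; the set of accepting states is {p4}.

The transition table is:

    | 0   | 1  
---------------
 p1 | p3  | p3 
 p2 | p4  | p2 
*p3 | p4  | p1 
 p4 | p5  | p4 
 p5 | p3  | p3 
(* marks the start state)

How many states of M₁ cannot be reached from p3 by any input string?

BFS from p3 reaches {p1, p3, p4, p5}; the 1 state(s) p2 are never visited.

1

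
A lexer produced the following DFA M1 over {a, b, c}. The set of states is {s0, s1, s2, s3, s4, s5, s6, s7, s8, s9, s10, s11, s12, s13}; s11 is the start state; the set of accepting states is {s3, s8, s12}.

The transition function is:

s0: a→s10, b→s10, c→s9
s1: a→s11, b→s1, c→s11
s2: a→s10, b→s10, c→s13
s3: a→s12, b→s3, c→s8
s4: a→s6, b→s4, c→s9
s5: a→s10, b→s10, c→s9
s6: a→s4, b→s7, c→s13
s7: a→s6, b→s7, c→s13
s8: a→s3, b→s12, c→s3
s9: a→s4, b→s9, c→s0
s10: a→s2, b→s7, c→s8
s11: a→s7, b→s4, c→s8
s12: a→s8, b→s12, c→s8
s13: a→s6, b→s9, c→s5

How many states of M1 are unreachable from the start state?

1

Starting at s11 and following transitions, the reachable set is {s0, s2, s3, s4, s5, s6, s7, s8, s9, s10, s11, s12, s13}. That leaves s1 unreachable — 1 in total.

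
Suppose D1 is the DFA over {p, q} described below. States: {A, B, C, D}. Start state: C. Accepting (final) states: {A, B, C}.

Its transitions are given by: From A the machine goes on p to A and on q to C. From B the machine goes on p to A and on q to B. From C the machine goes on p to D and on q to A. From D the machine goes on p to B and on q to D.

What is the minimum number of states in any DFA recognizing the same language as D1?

Every state is reachable, so we keep all 4.
Initial partition by acceptance: {A,B,C} | {D}.
Split {A,B,C} by δ(·,p) → {A,B} and {C}.
Refine {A,B} on symbol q: members go to different blocks, giving {A} and {B}.
Stable partition: {A} | {D} | {C} | {B} — 4 equivalence classes.

4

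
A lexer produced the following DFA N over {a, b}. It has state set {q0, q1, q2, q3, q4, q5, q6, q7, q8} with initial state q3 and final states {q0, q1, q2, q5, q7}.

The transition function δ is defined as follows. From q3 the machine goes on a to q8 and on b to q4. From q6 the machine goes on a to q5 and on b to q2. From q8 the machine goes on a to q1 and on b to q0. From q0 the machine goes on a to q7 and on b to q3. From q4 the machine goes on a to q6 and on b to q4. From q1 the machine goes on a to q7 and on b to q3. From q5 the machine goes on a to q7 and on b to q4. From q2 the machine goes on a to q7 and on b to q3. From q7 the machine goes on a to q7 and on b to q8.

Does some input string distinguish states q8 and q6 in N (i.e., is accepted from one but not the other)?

All states are reachable from the start state.
P0 = {q0,q1,q2,q5,q7} | {q3,q4,q6,q8}.
Split {q3,q4,q6,q8} by δ(·,a) → {q3,q4} and {q6,q8}.
Split {q0,q1,q2,q5,q7} by δ(·,b) → {q0,q1,q2,q5} and {q7}.
No further refinement is possible. Final partition (4 blocks): {q0,q1,q2,q5} | {q3,q4} | {q6,q8} | {q7}.
q8 and q6 lie in the same block of the stable partition, so they are equivalent — no string distinguishes them.

No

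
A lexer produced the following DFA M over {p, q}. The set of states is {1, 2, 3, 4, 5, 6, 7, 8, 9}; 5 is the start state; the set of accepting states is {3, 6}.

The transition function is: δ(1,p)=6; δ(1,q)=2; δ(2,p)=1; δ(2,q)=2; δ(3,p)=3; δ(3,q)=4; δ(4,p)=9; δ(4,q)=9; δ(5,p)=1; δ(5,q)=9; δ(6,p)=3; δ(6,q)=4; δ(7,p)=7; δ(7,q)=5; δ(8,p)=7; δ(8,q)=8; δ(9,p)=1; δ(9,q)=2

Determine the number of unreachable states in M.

Starting at 5 and following transitions, the reachable set is {1, 2, 3, 4, 5, 6, 9}. That leaves 7, 8 unreachable — 2 in total.

2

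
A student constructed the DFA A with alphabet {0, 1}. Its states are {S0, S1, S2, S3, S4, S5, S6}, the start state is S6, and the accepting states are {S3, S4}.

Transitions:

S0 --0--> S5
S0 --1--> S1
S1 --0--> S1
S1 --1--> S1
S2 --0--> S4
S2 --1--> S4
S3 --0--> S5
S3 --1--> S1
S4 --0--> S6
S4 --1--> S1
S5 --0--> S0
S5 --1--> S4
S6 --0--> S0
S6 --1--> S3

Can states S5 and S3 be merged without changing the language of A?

Reachable states from the start: {S0,S1,S3,S4,S5,S6}. Unreachable: {S2} — drop them.
Start with accepting vs non-accepting: {S3,S4} | {S0,S1,S5,S6}.
On input 1, block {S0,S1,S5,S6} splits into {S0,S1} and {S5,S6}.
On input 0, block {S0,S1} splits into {S0} and {S1}.
The partition is now stable with 4 blocks: {S3,S4} | {S0} | {S5,S6} | {S1}.
S5 and S3 end up in different blocks, so they are distinguishable. For instance, the string 'ε' is accepted from only S3.

No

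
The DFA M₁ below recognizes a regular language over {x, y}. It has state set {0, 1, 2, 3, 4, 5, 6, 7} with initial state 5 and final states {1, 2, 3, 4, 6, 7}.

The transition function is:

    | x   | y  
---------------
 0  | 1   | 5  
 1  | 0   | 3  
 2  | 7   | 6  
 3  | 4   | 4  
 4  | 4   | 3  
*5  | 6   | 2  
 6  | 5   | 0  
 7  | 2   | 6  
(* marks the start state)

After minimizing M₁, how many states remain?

6

Every state is reachable, so we keep all 8.
P0 = {1,2,3,4,6,7} | {0,5}.
On input x, block {1,2,3,4,6,7} splits into {2,3,4,7} and {1,6}.
Refine {2,3,4,7} on symbol y: members go to different blocks, giving {2,7} and {3,4}.
Split {0,5} by δ(·,y) → {0} and {5}.
Split {1,6} by δ(·,x) → {1} and {6}.
The partition is now stable with 6 blocks: {2,7} | {0} | {1} | {3,4} | {5} | {6}.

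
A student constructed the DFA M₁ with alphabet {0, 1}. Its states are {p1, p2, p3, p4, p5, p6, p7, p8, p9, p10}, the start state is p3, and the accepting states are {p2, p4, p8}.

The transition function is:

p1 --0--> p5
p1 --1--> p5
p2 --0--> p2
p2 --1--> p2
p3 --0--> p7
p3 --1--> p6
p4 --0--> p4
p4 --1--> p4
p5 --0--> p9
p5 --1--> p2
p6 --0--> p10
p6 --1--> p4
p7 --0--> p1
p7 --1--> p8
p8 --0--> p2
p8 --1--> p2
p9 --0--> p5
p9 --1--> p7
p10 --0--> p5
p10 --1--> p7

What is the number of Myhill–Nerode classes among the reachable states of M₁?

Initial partition by acceptance: {p2,p4,p8} | {p1,p3,p5,p6,p7,p9,p10}.
Split {p1,p3,p5,p6,p7,p9,p10} by δ(·,1) → {p1,p3,p9,p10} and {p5,p6,p7}.
The partition is now stable with 3 blocks: {p2,p4,p8} | {p1,p3,p9,p10} | {p5,p6,p7}.

3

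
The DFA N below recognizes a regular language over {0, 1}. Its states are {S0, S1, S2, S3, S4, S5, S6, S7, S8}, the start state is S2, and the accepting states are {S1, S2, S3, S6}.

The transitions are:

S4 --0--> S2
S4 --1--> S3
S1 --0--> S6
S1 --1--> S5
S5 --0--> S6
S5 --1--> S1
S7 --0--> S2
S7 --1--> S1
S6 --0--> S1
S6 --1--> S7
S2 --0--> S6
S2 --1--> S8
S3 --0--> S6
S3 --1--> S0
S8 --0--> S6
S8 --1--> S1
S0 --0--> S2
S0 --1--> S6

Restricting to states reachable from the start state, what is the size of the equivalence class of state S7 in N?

3

First remove the unreachable states {S0,S3,S4}; 6 states remain.
P0 = {S1,S2,S6} | {S5,S7,S8}.
No further refinement is possible. Final partition (2 blocks): {S1,S2,S6} | {S5,S7,S8}.
State S7 belongs to the block {S5,S7,S8}, which has 3 states.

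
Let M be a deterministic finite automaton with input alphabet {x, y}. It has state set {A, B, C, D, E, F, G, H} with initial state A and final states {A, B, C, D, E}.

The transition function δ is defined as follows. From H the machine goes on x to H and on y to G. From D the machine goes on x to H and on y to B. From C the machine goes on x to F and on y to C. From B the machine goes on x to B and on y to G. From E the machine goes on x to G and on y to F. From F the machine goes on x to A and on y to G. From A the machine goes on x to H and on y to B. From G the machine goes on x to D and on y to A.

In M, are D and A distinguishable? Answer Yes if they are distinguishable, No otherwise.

Reachable states from the start: {A,B,D,G,H}. Unreachable: {C,E,F} — drop them.
Start with accepting vs non-accepting: {A,B,D} | {G,H}.
On input x, block {A,B,D} splits into {A,D} and {B}.
Split {G,H} by δ(·,x) → {G} and {H}.
Stable partition: {A,D} | {G} | {B} | {H} — 4 equivalence classes.
D and A lie in the same block of the stable partition, so they are equivalent — no string distinguishes them.

No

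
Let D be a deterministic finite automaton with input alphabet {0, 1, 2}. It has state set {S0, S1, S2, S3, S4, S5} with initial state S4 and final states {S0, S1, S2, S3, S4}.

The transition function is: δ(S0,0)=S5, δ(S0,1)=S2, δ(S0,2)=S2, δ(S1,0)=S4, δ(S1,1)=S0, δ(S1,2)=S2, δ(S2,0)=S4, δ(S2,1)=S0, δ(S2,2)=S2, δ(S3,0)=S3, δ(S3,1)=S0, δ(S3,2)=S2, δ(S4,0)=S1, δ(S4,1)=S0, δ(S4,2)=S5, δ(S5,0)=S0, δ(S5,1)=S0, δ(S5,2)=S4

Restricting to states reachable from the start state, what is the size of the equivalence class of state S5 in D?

1

First remove the unreachable states {S3}; 5 states remain.
Start with accepting vs non-accepting: {S0,S1,S2,S4} | {S5}.
On input 0, block {S0,S1,S2,S4} splits into {S1,S2,S4} and {S0}.
Refine {S1,S2,S4} on symbol 2: members go to different blocks, giving {S1,S2} and {S4}.
The partition is now stable with 4 blocks: {S1,S2} | {S5} | {S0} | {S4}.
State S5 belongs to the block {S5}, which has 1 states.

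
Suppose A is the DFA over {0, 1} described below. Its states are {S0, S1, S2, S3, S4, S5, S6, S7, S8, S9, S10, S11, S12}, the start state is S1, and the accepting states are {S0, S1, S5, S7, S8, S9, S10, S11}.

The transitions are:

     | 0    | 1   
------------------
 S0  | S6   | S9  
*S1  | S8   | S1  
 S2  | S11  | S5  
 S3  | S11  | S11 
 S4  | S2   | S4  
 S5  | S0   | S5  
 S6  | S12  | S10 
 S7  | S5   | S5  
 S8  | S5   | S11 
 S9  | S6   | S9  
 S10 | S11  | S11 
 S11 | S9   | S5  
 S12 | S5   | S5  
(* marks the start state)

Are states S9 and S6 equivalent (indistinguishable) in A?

Reachable states from the start: {S0,S1,S5,S6,S8,S9,S10,S11,S12}. Unreachable: {S2,S3,S4,S7} — drop them.
P0 = {S0,S1,S5,S8,S9,S10,S11} | {S6,S12}.
On input 0, block {S0,S1,S5,S8,S9,S10,S11} splits into {S1,S5,S8,S10,S11} and {S0,S9}.
Split {S1,S5,S8,S10,S11} by δ(·,0) → {S1,S8,S10} and {S5,S11}.
Split {S1,S8,S10} by δ(·,0) → {S8,S10} and {S1}.
On input 0, block {S6,S12} splits into {S6} and {S12}.
No further refinement is possible. Final partition (6 blocks): {S8,S10} | {S6} | {S0,S9} | {S5,S11} | {S1} | {S12}.
S9 and S6 end up in different blocks, so they are distinguishable. For instance, the string 'ε' is accepted from only S9.

No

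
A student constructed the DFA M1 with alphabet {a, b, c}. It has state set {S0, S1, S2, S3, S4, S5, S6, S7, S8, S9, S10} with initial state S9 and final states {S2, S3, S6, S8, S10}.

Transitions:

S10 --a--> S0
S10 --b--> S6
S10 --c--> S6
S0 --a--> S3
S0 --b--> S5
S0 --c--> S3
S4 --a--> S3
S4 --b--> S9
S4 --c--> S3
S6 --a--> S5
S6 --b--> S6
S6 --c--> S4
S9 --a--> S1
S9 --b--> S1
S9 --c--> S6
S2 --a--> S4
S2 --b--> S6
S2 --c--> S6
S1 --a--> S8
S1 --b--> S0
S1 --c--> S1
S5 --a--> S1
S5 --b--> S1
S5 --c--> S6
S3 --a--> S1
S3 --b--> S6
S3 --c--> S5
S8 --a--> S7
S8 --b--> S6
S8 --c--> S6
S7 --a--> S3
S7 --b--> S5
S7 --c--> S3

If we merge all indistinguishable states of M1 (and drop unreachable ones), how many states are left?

6

First remove the unreachable states {S2,S10}; 9 states remain.
Start with accepting vs non-accepting: {S3,S6,S8} | {S0,S1,S4,S5,S7,S9}.
Split {S3,S6,S8} by δ(·,c) → {S3,S6} and {S8}.
Refine {S0,S1,S4,S5,S7,S9} on symbol a: members go to different blocks, giving {S0,S4,S7} and {S5,S9} and {S1}.
Split {S3,S6} by δ(·,a) → {S3} and {S6}.
Stable partition: {S3} | {S0,S4,S7} | {S8} | {S5,S9} | {S1} | {S6} — 6 equivalence classes.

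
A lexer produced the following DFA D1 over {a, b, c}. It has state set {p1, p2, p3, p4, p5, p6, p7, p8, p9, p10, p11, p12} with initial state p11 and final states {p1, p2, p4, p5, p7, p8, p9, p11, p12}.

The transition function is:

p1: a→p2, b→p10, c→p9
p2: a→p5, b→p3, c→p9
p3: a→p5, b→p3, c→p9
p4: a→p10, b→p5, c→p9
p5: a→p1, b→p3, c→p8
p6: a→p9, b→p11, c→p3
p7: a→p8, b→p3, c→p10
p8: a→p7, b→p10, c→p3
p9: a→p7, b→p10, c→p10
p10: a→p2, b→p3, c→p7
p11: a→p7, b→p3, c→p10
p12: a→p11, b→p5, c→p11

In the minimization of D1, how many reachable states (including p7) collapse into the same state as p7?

States {p4,p6,p12} cannot be reached from the start state, so discard them.
Start with accepting vs non-accepting: {p1,p2,p5,p7,p8,p9,p11} | {p3,p10}.
Split {p1,p2,p5,p7,p8,p9,p11} by δ(·,c) → {p7,p8,p9,p11} and {p1,p2,p5}.
Stable partition: {p7,p8,p9,p11} | {p3,p10} | {p1,p2,p5} — 3 equivalence classes.
State p7 belongs to the block {p7,p8,p9,p11}, which has 4 states.

4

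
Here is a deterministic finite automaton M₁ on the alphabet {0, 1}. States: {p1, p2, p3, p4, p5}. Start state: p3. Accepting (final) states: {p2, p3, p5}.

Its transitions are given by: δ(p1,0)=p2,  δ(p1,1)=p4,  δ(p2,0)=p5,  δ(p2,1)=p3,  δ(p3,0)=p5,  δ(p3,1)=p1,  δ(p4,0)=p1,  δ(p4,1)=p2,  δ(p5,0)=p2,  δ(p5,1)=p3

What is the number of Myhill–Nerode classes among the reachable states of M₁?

All states are reachable from the start state.
Initial partition by acceptance: {p2,p3,p5} | {p1,p4}.
On input 1, block {p2,p3,p5} splits into {p2,p5} and {p3}.
Split {p1,p4} by δ(·,0) → {p1} and {p4}.
The partition is now stable with 4 blocks: {p2,p5} | {p1} | {p3} | {p4}.

4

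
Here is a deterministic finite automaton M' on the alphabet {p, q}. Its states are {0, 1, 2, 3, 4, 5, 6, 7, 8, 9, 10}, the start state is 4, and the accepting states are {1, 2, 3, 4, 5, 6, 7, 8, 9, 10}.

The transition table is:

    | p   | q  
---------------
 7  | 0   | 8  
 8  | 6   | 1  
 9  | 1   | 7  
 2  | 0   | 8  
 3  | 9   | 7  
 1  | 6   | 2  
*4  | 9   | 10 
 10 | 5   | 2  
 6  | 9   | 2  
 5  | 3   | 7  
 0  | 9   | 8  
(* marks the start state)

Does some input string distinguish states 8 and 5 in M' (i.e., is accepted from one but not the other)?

P0 = {1,2,3,4,5,6,7,8,9,10} | {0}.
Split {1,2,3,4,5,6,7,8,9,10} by δ(·,p) → {1,3,4,5,6,8,9,10} and {2,7}.
Split {1,3,4,5,6,8,9,10} by δ(·,q) → {1,3,5,6,9,10} and {4,8}.
Stable partition: {1,3,5,6,9,10} | {0} | {2,7} | {4,8} — 4 equivalence classes.
8 and 5 end up in different blocks, so they are distinguishable. For instance, the string 'qp' is accepted from only 8.

Yes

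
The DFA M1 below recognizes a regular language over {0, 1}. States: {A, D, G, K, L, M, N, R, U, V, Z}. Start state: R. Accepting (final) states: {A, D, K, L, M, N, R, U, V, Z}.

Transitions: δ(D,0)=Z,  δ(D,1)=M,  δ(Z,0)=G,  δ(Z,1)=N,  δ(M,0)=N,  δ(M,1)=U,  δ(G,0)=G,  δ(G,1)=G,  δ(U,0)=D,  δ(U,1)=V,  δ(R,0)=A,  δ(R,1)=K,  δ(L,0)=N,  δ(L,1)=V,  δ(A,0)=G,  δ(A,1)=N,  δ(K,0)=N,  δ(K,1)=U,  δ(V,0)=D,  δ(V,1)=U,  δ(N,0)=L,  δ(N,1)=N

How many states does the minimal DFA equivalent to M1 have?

Every state is reachable, so we keep all 11.
Initial partition by acceptance: {A,D,K,L,M,N,R,U,V,Z} | {G}.
Split {A,D,K,L,M,N,R,U,V,Z} by δ(·,0) → {D,K,L,M,N,R,U,V} and {A,Z}.
Refine {D,K,L,M,N,R,U,V} on symbol 0: members go to different blocks, giving {K,L,M,N,U,V} and {D,R}.
On input 0, block {K,L,M,N,U,V} splits into {K,L,M,N} and {U,V}.
On input 1, block {K,L,M,N} splits into {K,L,M} and {N}.
The partition is now stable with 6 blocks: {K,L,M} | {G} | {A,Z} | {D,R} | {U,V} | {N}.

6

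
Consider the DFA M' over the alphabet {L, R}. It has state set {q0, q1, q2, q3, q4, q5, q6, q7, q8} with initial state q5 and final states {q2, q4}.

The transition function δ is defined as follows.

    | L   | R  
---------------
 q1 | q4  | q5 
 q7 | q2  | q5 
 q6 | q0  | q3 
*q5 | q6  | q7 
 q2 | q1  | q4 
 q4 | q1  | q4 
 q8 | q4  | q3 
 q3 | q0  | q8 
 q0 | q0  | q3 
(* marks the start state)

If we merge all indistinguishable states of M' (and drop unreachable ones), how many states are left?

P0 = {q2,q4} | {q0,q1,q3,q5,q6,q7,q8}.
On input L, block {q0,q1,q3,q5,q6,q7,q8} splits into {q0,q3,q5,q6} and {q1,q7,q8}.
On input R, block {q0,q3,q5,q6} splits into {q0,q6} and {q3,q5}.
Stable partition: {q2,q4} | {q0,q6} | {q1,q7,q8} | {q3,q5} — 4 equivalence classes.

4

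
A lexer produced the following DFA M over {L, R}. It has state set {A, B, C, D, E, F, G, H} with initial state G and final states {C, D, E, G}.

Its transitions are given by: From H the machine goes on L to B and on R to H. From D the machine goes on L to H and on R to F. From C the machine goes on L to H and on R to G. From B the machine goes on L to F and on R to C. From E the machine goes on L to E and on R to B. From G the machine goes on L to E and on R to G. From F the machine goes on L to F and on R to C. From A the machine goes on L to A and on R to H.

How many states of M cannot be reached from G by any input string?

2

No path from G leads to A, D; the other 6 states are all reachable.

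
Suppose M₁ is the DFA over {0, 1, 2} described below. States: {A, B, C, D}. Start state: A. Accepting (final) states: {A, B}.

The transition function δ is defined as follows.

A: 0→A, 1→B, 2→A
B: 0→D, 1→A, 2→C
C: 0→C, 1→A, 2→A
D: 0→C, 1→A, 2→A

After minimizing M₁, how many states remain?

P0 = {A,B} | {C,D}.
On input 0, block {A,B} splits into {A} and {B}.
Stable partition: {A} | {C,D} | {B} — 3 equivalence classes.

3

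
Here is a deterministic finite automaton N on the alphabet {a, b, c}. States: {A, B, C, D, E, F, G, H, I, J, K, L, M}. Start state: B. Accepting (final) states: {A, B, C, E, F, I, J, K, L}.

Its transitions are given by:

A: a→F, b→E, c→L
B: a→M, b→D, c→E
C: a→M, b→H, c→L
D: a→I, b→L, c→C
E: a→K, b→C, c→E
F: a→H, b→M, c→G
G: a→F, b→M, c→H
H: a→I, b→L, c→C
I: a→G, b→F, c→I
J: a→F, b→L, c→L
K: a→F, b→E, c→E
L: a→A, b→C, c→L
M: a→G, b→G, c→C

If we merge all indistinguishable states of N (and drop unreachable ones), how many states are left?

8

First remove the unreachable states {J}; 12 states remain.
Start with accepting vs non-accepting: {A,B,C,E,F,I,K,L} | {D,G,H,M}.
On input a, block {A,B,C,E,F,I,K,L} splits into {A,E,K,L} and {B,C,F,I}.
On input a, block {A,E,K,L} splits into {A,K} and {E,L}.
Split {D,G,H,M} by δ(·,a) → {D,G,H} and {M}.
Refine {D,G,H} on symbol b: members go to different blocks, giving {D,H} and {G}.
Split {B,C,F,I} by δ(·,a) → {B,C} and {F} and {I}.
No further refinement is possible. Final partition (8 blocks): {A,K} | {D,H} | {B,C} | {E,L} | {M} | {G} | {F} | {I}.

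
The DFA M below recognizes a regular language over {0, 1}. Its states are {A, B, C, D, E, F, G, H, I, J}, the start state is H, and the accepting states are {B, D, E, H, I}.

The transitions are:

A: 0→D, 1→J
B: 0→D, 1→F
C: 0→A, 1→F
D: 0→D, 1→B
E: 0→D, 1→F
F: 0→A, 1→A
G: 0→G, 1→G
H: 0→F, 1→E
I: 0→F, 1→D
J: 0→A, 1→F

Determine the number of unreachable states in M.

3

BFS from H reaches {A, B, D, E, F, H, J}; the 3 state(s) C, G, I are never visited.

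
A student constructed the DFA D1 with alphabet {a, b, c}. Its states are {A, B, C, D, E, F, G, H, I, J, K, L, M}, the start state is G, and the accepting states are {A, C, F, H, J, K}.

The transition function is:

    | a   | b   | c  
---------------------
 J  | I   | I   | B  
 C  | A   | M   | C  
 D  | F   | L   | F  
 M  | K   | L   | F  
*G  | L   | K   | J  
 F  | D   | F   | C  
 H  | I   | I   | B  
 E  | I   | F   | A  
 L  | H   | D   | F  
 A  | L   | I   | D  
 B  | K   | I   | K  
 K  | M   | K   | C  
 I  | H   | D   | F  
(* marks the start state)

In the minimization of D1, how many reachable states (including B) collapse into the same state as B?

3

States {E} cannot be reached from the start state, so discard them.
Initial partition by acceptance: {A,C,F,H,J,K} | {B,D,G,I,L,M}.
On input a, block {A,C,F,H,J,K} splits into {A,F,H,J,K} and {C}.
On input b, block {A,F,H,J,K} splits into {A,H,J} and {F,K}.
On input a, block {B,D,G,I,L,M} splits into {B,D,M} and {I,L} and {G}.
Stable partition: {A,H,J} | {B,D,M} | {C} | {F,K} | {I,L} | {G} — 6 equivalence classes.
The equivalence class containing B is {B,D,M}, of size 3.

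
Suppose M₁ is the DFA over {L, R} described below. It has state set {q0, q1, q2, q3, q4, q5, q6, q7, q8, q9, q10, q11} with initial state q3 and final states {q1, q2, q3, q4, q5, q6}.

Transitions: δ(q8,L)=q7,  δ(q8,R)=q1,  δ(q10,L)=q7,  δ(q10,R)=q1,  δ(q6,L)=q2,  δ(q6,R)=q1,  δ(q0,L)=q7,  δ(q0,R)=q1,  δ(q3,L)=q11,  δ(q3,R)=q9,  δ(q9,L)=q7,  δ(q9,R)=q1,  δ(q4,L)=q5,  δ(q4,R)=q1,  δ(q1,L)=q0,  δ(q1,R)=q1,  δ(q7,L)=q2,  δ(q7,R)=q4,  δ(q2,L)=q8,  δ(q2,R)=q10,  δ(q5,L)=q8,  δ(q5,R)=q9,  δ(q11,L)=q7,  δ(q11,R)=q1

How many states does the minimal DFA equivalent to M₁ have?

States {q6} cannot be reached from the start state, so discard them.
P0 = {q1,q2,q3,q4,q5} | {q0,q7,q8,q9,q10,q11}.
Refine {q1,q2,q3,q4,q5} on symbol L: members go to different blocks, giving {q1,q2,q3,q5} and {q4}.
Split {q1,q2,q3,q5} by δ(·,R) → {q2,q3,q5} and {q1}.
On input L, block {q0,q7,q8,q9,q10,q11} splits into {q0,q8,q9,q10,q11} and {q7}.
No further refinement is possible. Final partition (5 blocks): {q2,q3,q5} | {q0,q8,q9,q10,q11} | {q4} | {q1} | {q7}.

5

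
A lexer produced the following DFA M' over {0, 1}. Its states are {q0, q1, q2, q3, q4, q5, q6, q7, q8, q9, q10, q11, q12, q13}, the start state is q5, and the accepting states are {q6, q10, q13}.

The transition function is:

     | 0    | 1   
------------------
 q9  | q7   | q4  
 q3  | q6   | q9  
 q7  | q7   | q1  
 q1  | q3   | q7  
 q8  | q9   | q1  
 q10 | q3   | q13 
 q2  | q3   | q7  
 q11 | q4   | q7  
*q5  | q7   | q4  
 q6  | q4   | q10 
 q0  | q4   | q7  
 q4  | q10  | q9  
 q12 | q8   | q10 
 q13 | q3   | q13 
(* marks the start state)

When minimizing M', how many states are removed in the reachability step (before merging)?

5

No path from q5 leads to q0, q2, q8, q11, q12; the other 9 states are all reachable.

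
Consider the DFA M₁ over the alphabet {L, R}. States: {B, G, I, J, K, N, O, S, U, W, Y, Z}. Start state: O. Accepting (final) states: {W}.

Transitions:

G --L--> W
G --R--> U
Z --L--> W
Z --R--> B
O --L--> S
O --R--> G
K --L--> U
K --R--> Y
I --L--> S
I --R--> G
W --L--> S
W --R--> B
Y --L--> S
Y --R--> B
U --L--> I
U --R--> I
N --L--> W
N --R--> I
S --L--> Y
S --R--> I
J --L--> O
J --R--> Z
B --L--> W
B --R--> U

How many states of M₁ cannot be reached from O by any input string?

Starting at O and following transitions, the reachable set is {B, G, I, O, S, U, W, Y}. That leaves J, K, N, Z unreachable — 4 in total.

4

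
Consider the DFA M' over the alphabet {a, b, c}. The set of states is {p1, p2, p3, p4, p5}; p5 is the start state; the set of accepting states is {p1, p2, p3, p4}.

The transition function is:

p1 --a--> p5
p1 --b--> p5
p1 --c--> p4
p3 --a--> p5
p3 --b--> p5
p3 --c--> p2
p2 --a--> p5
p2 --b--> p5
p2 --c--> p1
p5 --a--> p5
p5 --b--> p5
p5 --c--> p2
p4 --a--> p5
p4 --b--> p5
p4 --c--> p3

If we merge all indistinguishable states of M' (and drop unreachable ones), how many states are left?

2

Initial partition by acceptance: {p1,p2,p3,p4} | {p5}.
No further refinement is possible. Final partition (2 blocks): {p1,p2,p3,p4} | {p5}.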